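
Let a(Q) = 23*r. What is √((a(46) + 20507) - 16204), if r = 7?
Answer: 12*√31 ≈ 66.813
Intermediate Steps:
a(Q) = 161 (a(Q) = 23*7 = 161)
√((a(46) + 20507) - 16204) = √((161 + 20507) - 16204) = √(20668 - 16204) = √4464 = 12*√31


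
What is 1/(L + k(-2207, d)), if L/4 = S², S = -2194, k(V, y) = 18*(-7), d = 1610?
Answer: 1/19254418 ≈ 5.1936e-8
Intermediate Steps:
k(V, y) = -126
L = 19254544 (L = 4*(-2194)² = 4*4813636 = 19254544)
1/(L + k(-2207, d)) = 1/(19254544 - 126) = 1/19254418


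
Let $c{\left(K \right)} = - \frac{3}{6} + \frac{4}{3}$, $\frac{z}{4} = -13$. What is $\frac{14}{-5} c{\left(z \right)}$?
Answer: $- \frac{7}{3} \approx -2.3333$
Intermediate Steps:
$z = -52$ ($z = 4 \left(-13\right) = -52$)
$c{\left(K \right)} = \frac{5}{6}$ ($c{\left(K \right)} = \left(-3\right) \frac{1}{6} + 4 \cdot \frac{1}{3} = - \frac{1}{2} + \frac{4}{3} = \frac{5}{6}$)
$\frac{14}{-5} c{\left(z \right)} = \frac{14}{-5} \cdot \frac{5}{6} = 14 \left(- \frac{1}{5}\right) \frac{5}{6} = \left(- \frac{14}{5}\right) \frac{5}{6} = - \frac{7}{3}$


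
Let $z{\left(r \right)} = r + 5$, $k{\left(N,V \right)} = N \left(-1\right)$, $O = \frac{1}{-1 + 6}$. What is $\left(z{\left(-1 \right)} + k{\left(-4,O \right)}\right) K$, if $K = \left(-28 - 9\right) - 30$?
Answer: $-536$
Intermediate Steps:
$O = \frac{1}{5} \approx 0.2$
$k{\left(N,V \right)} = - N$
$K = -67$ ($K = -37 - 30 = -67$)
$z{\left(r \right)} = 5 + r$
$\left(z{\left(-1 \right)} + k{\left(-4,O \right)}\right) K = \left(\left(5 - 1\right) - -4\right) \left(-67\right) = \left(4 + 4\right) \left(-67\right) = 8 \left(-67\right) = -536$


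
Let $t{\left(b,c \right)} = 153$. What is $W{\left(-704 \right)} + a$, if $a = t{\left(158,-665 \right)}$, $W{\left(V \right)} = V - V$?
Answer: $153$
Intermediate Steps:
$W{\left(V \right)} = 0$
$a = 153$
$W{\left(-704 \right)} + a = 0 + 153 = 153$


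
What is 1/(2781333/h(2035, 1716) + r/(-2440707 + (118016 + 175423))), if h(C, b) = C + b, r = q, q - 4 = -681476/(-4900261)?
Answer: 3289056109349329/2438805724341146597 ≈ 0.0013486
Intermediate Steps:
q = 20282520/4900261 (q = 4 - 681476/(-4900261) = 4 - 681476*(-1/4900261) = 4 + 681476/4900261 = 20282520/4900261 ≈ 4.1391)
r = 20282520/4900261 ≈ 4.1391
1/(2781333/h(2035, 1716) + r/(-2440707 + (118016 + 175423))) = 1/(2781333/(2035 + 1716) + 20282520/(4900261*(-2440707 + (118016 + 175423)))) = 1/(2781333/3751 + 20282520/(4900261*(-2440707 + 293439))) = 1/(2781333*(1/3751) + (20282520/4900261)/(-2147268)) = 1/(2781333/3751 + (20282520/4900261)*(-1/2147268)) = 1/(2781333/3751 - 1690210/876847803079) = 1/(2438805724341146597/3289056109349329) = 3289056109349329/2438805724341146597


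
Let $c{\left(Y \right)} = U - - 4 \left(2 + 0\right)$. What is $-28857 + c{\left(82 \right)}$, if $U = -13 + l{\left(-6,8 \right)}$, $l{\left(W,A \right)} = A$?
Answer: $-28854$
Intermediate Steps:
$U = -5$ ($U = -13 + 8 = -5$)
$c{\left(Y \right)} = 3$ ($c{\left(Y \right)} = -5 - - 4 \left(2 + 0\right) = -5 - \left(-4\right) 2 = -5 - -8 = -5 + 8 = 3$)
$-28857 + c{\left(82 \right)} = -28857 + 3 = -28854$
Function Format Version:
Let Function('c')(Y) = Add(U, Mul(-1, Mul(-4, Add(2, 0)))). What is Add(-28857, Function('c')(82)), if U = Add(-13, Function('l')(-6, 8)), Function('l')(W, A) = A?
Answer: -28854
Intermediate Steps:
U = -5 (U = Add(-13, 8) = -5)
Function('c')(Y) = 3 (Function('c')(Y) = Add(-5, Mul(-1, Mul(-4, Add(2, 0)))) = Add(-5, Mul(-1, Mul(-4, 2))) = Add(-5, Mul(-1, -8)) = Add(-5, 8) = 3)
Add(-28857, Function('c')(82)) = Add(-28857, 3) = -28854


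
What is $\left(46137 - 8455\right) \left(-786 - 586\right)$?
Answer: $-51699704$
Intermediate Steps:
$\left(46137 - 8455\right) \left(-786 - 586\right) = 37682 \left(-1372\right) = -51699704$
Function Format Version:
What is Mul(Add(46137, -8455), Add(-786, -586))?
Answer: -51699704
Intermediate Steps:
Mul(Add(46137, -8455), Add(-786, -586)) = Mul(37682, -1372) = -51699704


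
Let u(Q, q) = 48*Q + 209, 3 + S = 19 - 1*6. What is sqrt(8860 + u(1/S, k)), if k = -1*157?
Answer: 213*sqrt(5)/5 ≈ 95.256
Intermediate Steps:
k = -157
S = 10 (S = -3 + (19 - 1*6) = -3 + (19 - 6) = -3 + 13 = 10)
u(Q, q) = 209 + 48*Q
sqrt(8860 + u(1/S, k)) = sqrt(8860 + (209 + 48/10)) = sqrt(8860 + (209 + 48*(1/10))) = sqrt(8860 + (209 + 24/5)) = sqrt(8860 + 1069/5) = sqrt(45369/5) = 213*sqrt(5)/5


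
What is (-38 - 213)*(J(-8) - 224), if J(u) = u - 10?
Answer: 60742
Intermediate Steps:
J(u) = -10 + u
(-38 - 213)*(J(-8) - 224) = (-38 - 213)*((-10 - 8) - 224) = -251*(-18 - 224) = -251*(-242) = 60742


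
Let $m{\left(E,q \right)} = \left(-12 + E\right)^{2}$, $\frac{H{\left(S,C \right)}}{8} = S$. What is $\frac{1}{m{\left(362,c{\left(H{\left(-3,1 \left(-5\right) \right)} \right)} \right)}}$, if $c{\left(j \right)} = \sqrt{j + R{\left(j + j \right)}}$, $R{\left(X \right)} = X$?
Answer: $\frac{1}{122500} \approx 8.1633 \cdot 10^{-6}$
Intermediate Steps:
$H{\left(S,C \right)} = 8 S$
$c{\left(j \right)} = \sqrt{3} \sqrt{j}$ ($c{\left(j \right)} = \sqrt{j + \left(j + j\right)} = \sqrt{j + 2 j} = \sqrt{3 j} = \sqrt{3} \sqrt{j}$)
$\frac{1}{m{\left(362,c{\left(H{\left(-3,1 \left(-5\right) \right)} \right)} \right)}} = \frac{1}{\left(-12 + 362\right)^{2}} = \frac{1}{350^{2}} = \frac{1}{122500}$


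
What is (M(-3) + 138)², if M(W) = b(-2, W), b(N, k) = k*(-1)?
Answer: 19881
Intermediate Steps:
b(N, k) = -k
M(W) = -W
(M(-3) + 138)² = (-1*(-3) + 138)² = (3 + 138)² = 141² = 19881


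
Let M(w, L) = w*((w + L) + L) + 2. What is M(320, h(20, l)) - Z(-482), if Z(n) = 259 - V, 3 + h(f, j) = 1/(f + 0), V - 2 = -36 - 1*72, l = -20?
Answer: 100149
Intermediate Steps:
V = -106 (V = 2 + (-36 - 1*72) = 2 + (-36 - 72) = 2 - 108 = -106)
h(f, j) = -3 + 1/f (h(f, j) = -3 + 1/(f + 0) = -3 + 1/f)
M(w, L) = 2 + w*(w + 2*L) (M(w, L) = w*((L + w) + L) + 2 = w*(w + 2*L) + 2 = 2 + w*(w + 2*L))
Z(n) = 365 (Z(n) = 259 - 1*(-106) = 259 + 106 = 365)
M(320, h(20, l)) - Z(-482) = (2 + 320² + 2*(-3 + 1/20)*320) - 1*365 = (2 + 102400 + 2*(-3 + 1/20)*320) - 365 = (2 + 102400 + 2*(-59/20)*320) - 365 = (2 + 102400 - 1888) - 365 = 100514 - 365 = 100149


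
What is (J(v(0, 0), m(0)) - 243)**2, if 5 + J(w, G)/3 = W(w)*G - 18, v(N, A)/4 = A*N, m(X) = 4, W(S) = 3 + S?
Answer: 76176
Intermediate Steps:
v(N, A) = 4*A*N (v(N, A) = 4*(A*N) = 4*A*N)
J(w, G) = -69 + 3*G*(3 + w) (J(w, G) = -15 + 3*((3 + w)*G - 18) = -15 + 3*(G*(3 + w) - 18) = -15 + 3*(-18 + G*(3 + w)) = -15 + (-54 + 3*G*(3 + w)) = -69 + 3*G*(3 + w))
(J(v(0, 0), m(0)) - 243)**2 = ((-69 + 3*4*(3 + 4*0*0)) - 243)**2 = ((-69 + 3*4*(3 + 0)) - 243)**2 = ((-69 + 3*4*3) - 243)**2 = ((-69 + 36) - 243)**2 = (-33 - 243)**2 = (-276)**2 = 76176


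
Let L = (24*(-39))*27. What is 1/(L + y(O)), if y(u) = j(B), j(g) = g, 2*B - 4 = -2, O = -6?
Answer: -1/25271 ≈ -3.9571e-5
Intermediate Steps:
B = 1 (B = 2 + (½)*(-2) = 2 - 1 = 1)
y(u) = 1
L = -25272 (L = -936*27 = -25272)
1/(L + y(O)) = 1/(-25272 + 1) = 1/(-25271) = -1/25271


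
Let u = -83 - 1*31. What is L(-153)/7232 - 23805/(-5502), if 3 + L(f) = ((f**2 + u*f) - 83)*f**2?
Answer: 875156738913/6631744 ≈ 1.3196e+5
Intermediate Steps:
u = -114 (u = -83 - 31 = -114)
L(f) = -3 + f**2*(-83 + f**2 - 114*f) (L(f) = -3 + ((f**2 - 114*f) - 83)*f**2 = -3 + (-83 + f**2 - 114*f)*f**2 = -3 + f**2*(-83 + f**2 - 114*f))
L(-153)/7232 - 23805/(-5502) = (-3 + (-153)**4 - 114*(-153)**3 - 83*(-153)**2)/7232 - 23805/(-5502) = (-3 + 547981281 - 114*(-3581577) - 83*23409)*(1/7232) - 23805*(-1/5502) = (-3 + 547981281 + 408299778 - 1942947)*(1/7232) + 7935/1834 = 954338109*(1/7232) + 7935/1834 = 954338109/7232 + 7935/1834 = 875156738913/6631744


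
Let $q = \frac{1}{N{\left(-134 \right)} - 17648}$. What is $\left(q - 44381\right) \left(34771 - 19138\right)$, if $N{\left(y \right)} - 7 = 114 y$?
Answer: $- \frac{22838083646274}{32917} \approx -6.9381 \cdot 10^{8}$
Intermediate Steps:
$N{\left(y \right)} = 7 + 114 y$
$q = - \frac{1}{32917}$ ($q = \frac{1}{\left(7 + 114 \left(-134\right)\right) - 17648} = \frac{1}{\left(7 - 15276\right) - 17648} = \frac{1}{-15269 - 17648} = \frac{1}{-32917} = - \frac{1}{32917} \approx -3.0379 \cdot 10^{-5}$)
$\left(q - 44381\right) \left(34771 - 19138\right) = \left(- \frac{1}{32917} - 44381\right) \left(34771 - 19138\right) = \left(- \frac{1460889378}{32917}\right) 15633 = - \frac{22838083646274}{32917}$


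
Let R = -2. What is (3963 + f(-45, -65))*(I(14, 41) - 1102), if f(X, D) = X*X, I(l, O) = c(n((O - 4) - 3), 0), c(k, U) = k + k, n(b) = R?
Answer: -6622728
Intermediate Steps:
n(b) = -2
c(k, U) = 2*k
I(l, O) = -4 (I(l, O) = 2*(-2) = -4)
f(X, D) = X²
(3963 + f(-45, -65))*(I(14, 41) - 1102) = (3963 + (-45)²)*(-4 - 1102) = (3963 + 2025)*(-1106) = 5988*(-1106) = -6622728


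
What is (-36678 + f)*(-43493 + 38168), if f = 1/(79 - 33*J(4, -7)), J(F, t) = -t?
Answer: 29687178525/152 ≈ 1.9531e+8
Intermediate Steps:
f = -1/152 (f = 1/(79 - (-33)*(-7)) = 1/(79 - 33*7) = 1/(79 - 231) = 1/(-152) = -1/152 ≈ -0.0065789)
(-36678 + f)*(-43493 + 38168) = (-36678 - 1/152)*(-43493 + 38168) = -5575057/152*(-5325) = 29687178525/152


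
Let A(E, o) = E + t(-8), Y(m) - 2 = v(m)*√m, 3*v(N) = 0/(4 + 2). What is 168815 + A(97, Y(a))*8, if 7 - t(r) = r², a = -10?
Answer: 169135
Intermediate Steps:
t(r) = 7 - r²
v(N) = 0 (v(N) = (0/(4 + 2))/3 = (0/6)/3 = ((⅙)*0)/3 = (⅓)*0 = 0)
Y(m) = 2 (Y(m) = 2 + 0*√m = 2 + 0 = 2)
A(E, o) = -57 + E (A(E, o) = E + (7 - 1*(-8)²) = E + (7 - 1*64) = E + (7 - 64) = E - 57 = -57 + E)
168815 + A(97, Y(a))*8 = 168815 + (-57 + 97)*8 = 168815 + 40*8 = 168815 + 320 = 169135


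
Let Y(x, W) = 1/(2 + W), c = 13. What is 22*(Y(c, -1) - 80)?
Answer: -1738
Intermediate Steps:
22*(Y(c, -1) - 80) = 22*(1/(2 - 1) - 80) = 22*(1/1 - 80) = 22*(1 - 80) = 22*(-79) = -1738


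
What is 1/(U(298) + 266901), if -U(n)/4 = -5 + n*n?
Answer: -1/88295 ≈ -1.1326e-5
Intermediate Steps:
U(n) = 20 - 4*n² (U(n) = -4*(-5 + n*n) = -4*(-5 + n²) = 20 - 4*n²)
1/(U(298) + 266901) = 1/((20 - 4*298²) + 266901) = 1/((20 - 4*88804) + 266901) = 1/((20 - 355216) + 266901) = 1/(-355196 + 266901) = 1/(-88295) = -1/88295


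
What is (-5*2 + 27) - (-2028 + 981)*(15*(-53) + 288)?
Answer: -530812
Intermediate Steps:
(-5*2 + 27) - (-2028 + 981)*(15*(-53) + 288) = (-10 + 27) - (-1047)*(-795 + 288) = 17 - (-1047)*(-507) = 17 - 1*530829 = 17 - 530829 = -530812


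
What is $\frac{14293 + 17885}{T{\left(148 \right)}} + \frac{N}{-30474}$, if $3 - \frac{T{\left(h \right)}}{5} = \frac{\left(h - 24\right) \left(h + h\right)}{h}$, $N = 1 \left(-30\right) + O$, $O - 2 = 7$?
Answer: $- \frac{326855549}{12443550} \approx -26.267$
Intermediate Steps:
$O = 9$ ($O = 2 + 7 = 9$)
$N = -21$ ($N = 1 \left(-30\right) + 9 = -30 + 9 = -21$)
$T{\left(h \right)} = 255 - 10 h$ ($T{\left(h \right)} = 15 - 5 \frac{\left(h - 24\right) \left(h + h\right)}{h} = 15 - 5 \frac{\left(-24 + h\right) 2 h}{h} = 15 - 5 \frac{2 h \left(-24 + h\right)}{h} = 15 - 5 \left(-48 + 2 h\right) = 15 - \left(-240 + 10 h\right) = 255 - 10 h$)
$\frac{14293 + 17885}{T{\left(148 \right)}} + \frac{N}{-30474} = \frac{14293 + 17885}{255 - 1480} - \frac{21}{-30474} = \frac{32178}{255 - 1480} - - \frac{7}{10158} = \frac{32178}{-1225} + \frac{7}{10158} = 32178 \left(- \frac{1}{1225}\right) + \frac{7}{10158} = - \frac{32178}{1225} + \frac{7}{10158} = - \frac{326855549}{12443550}$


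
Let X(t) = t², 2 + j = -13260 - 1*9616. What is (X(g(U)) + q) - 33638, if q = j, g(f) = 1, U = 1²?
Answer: -56515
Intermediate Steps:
U = 1
j = -22878 (j = -2 + (-13260 - 1*9616) = -2 + (-13260 - 9616) = -2 - 22876 = -22878)
q = -22878
(X(g(U)) + q) - 33638 = (1² - 22878) - 33638 = (1 - 22878) - 33638 = -22877 - 33638 = -56515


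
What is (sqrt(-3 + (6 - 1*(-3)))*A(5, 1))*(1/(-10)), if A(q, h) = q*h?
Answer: -sqrt(6)/2 ≈ -1.2247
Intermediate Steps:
A(q, h) = h*q
(sqrt(-3 + (6 - 1*(-3)))*A(5, 1))*(1/(-10)) = (sqrt(-3 + (6 - 1*(-3)))*(1*5))*(1/(-10)) = (sqrt(-3 + (6 + 3))*5)*(1*(-1/10)) = (sqrt(-3 + 9)*5)*(-1/10) = (sqrt(6)*5)*(-1/10) = (5*sqrt(6))*(-1/10) = -sqrt(6)/2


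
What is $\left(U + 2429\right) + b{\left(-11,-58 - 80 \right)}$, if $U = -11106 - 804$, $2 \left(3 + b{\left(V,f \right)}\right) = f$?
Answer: $-9553$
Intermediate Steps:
$b{\left(V,f \right)} = -3 + \frac{f}{2}$
$U = -11910$ ($U = -11106 - 804 = -11910$)
$\left(U + 2429\right) + b{\left(-11,-58 - 80 \right)} = \left(-11910 + 2429\right) + \left(-3 + \frac{-58 - 80}{2}\right) = -9481 + \left(-3 + \frac{1}{2} \left(-138\right)\right) = -9481 - 72 = -9553$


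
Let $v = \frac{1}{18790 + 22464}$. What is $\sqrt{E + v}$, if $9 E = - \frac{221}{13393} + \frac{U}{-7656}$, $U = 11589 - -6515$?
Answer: $\frac{i \sqrt{665678643491460445986810}}{1586270053962} \approx 0.51435 i$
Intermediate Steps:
$U = 18104$ ($U = 11589 + 6515 = 18104$)
$E = - \frac{30519856}{115353909}$ ($E = \frac{- \frac{221}{13393} + \frac{18104}{-7656}}{9} = \frac{\left(-221\right) \frac{1}{13393} + 18104 \left(- \frac{1}{7656}\right)}{9} = \frac{- \frac{221}{13393} - \frac{2263}{957}}{9} = \frac{1}{9} \left(- \frac{30519856}{12817101}\right) = - \frac{30519856}{115353909} \approx -0.26458$)
$v = \frac{1}{41254} \approx 2.424 \cdot 10^{-5}$
$\sqrt{E + v} = \sqrt{- \frac{30519856}{115353909} + \frac{1}{41254}} = \sqrt{- \frac{1258950785515}{4758810161886}} = \frac{i \sqrt{665678643491460445986810}}{1586270053962}$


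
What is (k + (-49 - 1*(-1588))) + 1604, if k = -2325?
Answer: 818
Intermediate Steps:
(k + (-49 - 1*(-1588))) + 1604 = (-2325 + (-49 - 1*(-1588))) + 1604 = (-2325 + (-49 + 1588)) + 1604 = (-2325 + 1539) + 1604 = -786 + 1604 = 818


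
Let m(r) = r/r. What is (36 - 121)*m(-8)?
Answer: -85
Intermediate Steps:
m(r) = 1
(36 - 121)*m(-8) = (36 - 121)*1 = -85*1 = -85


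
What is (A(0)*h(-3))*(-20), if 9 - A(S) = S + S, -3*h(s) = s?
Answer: -180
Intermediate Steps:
h(s) = -s/3
A(S) = 9 - 2*S (A(S) = 9 - (S + S) = 9 - 2*S)
(A(0)*h(-3))*(-20) = ((9 - 2*0)*(-⅓*(-3)))*(-20) = ((9 + 0)*1)*(-20) = (9*1)*(-20) = 9*(-20) = -180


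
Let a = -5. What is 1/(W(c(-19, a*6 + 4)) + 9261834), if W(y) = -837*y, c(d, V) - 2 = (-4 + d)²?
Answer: 1/8817387 ≈ 1.1341e-7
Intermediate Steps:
c(d, V) = 2 + (-4 + d)²
1/(W(c(-19, a*6 + 4)) + 9261834) = 1/(-837*(2 + (-4 - 19)²) + 9261834) = 1/(-837*(2 + (-23)²) + 9261834) = 1/(-837*(2 + 529) + 9261834) = 1/(-837*531 + 9261834) = 1/(-444447 + 9261834) = 1/8817387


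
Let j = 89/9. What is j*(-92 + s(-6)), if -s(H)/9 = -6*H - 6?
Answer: -32218/9 ≈ -3579.8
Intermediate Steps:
s(H) = 54 + 54*H (s(H) = -9*(-6*H - 6) = -9*(-6 - 6*H) = 54 + 54*H)
j = 89/9 (j = 89*(⅑) = 89/9 ≈ 9.8889)
j*(-92 + s(-6)) = 89*(-92 + (54 + 54*(-6)))/9 = 89*(-92 + (54 - 324))/9 = 89*(-92 - 270)/9 = (89/9)*(-362) = -32218/9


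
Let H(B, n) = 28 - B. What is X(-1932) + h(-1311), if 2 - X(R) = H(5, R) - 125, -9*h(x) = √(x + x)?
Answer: 104 - I*√2622/9 ≈ 104.0 - 5.6895*I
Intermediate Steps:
h(x) = -√2*√x/9 (h(x) = -√(x + x)/9 = -√2*√x/9)
X(R) = 104 (X(R) = 2 - ((28 - 1*5) - 125) = 2 - ((28 - 5) - 125) = 2 - (23 - 125) = 2 - 1*(-102) = 2 + 102 = 104)
X(-1932) + h(-1311) = 104 - √2*√(-1311)/9 = 104 - √2*I*√1311/9 = 104 - I*√2622/9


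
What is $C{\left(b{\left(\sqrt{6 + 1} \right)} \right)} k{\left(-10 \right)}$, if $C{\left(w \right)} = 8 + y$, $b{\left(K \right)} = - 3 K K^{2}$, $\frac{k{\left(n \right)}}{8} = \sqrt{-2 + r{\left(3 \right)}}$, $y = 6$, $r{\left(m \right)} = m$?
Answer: $112$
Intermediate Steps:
$k{\left(n \right)} = 8$ ($k{\left(n \right)} = 8 \sqrt{-2 + 3} = 8 \sqrt{1} = 8 \cdot 1 = 8$)
$b{\left(K \right)} = - 3 K^{3}$
$C{\left(w \right)} = 14$ ($C{\left(w \right)} = 8 + 6 = 14$)
$C{\left(b{\left(\sqrt{6 + 1} \right)} \right)} k{\left(-10 \right)} = 14 \cdot 8 = 112$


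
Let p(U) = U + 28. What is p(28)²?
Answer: 3136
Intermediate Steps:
p(U) = 28 + U
p(28)² = (28 + 28)² = 56² = 3136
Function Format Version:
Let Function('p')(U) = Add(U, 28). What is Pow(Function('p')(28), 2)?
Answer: 3136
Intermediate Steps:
Function('p')(U) = Add(28, U)
Pow(Function('p')(28), 2) = Pow(Add(28, 28), 2) = Pow(56, 2) = 3136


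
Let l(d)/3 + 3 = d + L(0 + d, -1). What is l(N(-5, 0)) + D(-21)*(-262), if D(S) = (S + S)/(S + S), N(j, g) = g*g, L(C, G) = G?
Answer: -274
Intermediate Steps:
N(j, g) = g²
D(S) = 1 (D(S) = (2*S)/((2*S)) = (2*S)*(1/(2*S)) = 1)
l(d) = -12 + 3*d (l(d) = -9 + 3*(d - 1) = -9 + 3*(-1 + d) = -9 + (-3 + 3*d) = -12 + 3*d)
l(N(-5, 0)) + D(-21)*(-262) = (-12 + 3*0²) + 1*(-262) = (-12 + 3*0) - 262 = (-12 + 0) - 262 = -12 - 262 = -274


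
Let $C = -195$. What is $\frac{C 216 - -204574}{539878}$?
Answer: $\frac{81227}{269939} \approx 0.30091$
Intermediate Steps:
$\frac{C 216 - -204574}{539878} = \frac{\left(-195\right) 216 - -204574}{539878} = \left(-42120 + 204574\right) \frac{1}{539878} = 162454 \cdot \frac{1}{539878} = \frac{81227}{269939}$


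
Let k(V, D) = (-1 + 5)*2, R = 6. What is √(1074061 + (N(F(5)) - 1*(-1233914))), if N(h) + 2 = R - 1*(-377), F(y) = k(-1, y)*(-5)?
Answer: 6*√64121 ≈ 1519.3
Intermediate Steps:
k(V, D) = 8 (k(V, D) = 4*2 = 8)
F(y) = -40 (F(y) = 8*(-5) = -40)
N(h) = 381 (N(h) = -2 + (6 - 1*(-377)) = -2 + (6 + 377) = -2 + 383 = 381)
√(1074061 + (N(F(5)) - 1*(-1233914))) = √(1074061 + (381 - 1*(-1233914))) = √(1074061 + (381 + 1233914)) = √(1074061 + 1234295) = √2308356 = 6*√64121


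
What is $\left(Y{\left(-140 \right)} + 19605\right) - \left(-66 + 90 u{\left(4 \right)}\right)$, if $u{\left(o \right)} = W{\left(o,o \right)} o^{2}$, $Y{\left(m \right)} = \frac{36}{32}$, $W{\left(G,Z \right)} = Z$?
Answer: $\frac{111297}{8} \approx 13912.0$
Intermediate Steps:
$Y{\left(m \right)} = \frac{9}{8}$ ($Y{\left(m \right)} = 36 \cdot \frac{1}{32} = \frac{9}{8}$)
$u{\left(o \right)} = o^{3}$ ($u{\left(o \right)} = o o^{2} = o^{3}$)
$\left(Y{\left(-140 \right)} + 19605\right) - \left(-66 + 90 u{\left(4 \right)}\right) = \left(\frac{9}{8} + 19605\right) + \left(66 - 90 \cdot 4^{3}\right) = \frac{156849}{8} + \left(66 - 5760\right) = \frac{156849}{8} - 5694 = \frac{111297}{8}$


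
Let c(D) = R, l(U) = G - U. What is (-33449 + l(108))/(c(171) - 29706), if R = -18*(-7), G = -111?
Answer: 8417/7395 ≈ 1.1382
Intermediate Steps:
l(U) = -111 - U
R = 126
c(D) = 126
(-33449 + l(108))/(c(171) - 29706) = (-33449 + (-111 - 1*108))/(126 - 29706) = (-33449 + (-111 - 108))/(-29580) = (-33449 - 219)*(-1/29580) = -33668*(-1/29580) = 8417/7395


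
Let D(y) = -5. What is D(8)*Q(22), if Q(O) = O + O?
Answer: -220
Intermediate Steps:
Q(O) = 2*O
D(8)*Q(22) = -10*22 = -5*44 = -220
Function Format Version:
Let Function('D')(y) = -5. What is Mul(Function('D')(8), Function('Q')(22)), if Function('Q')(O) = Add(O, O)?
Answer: -220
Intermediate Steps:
Function('Q')(O) = Mul(2, O)
Mul(Function('D')(8), Function('Q')(22)) = Mul(-5, Mul(2, 22)) = Mul(-5, 44) = -220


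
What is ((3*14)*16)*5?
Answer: 3360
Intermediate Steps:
((3*14)*16)*5 = (42*16)*5 = 672*5 = 3360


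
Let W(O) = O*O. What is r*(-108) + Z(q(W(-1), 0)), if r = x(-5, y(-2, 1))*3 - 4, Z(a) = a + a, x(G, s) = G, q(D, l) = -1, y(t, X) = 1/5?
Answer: 2050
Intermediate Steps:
y(t, X) = ⅕
W(O) = O²
Z(a) = 2*a
r = -19 (r = -5*3 - 4 = -15 - 4 = -19)
r*(-108) + Z(q(W(-1), 0)) = -19*(-108) + 2*(-1) = 2052 - 2 = 2050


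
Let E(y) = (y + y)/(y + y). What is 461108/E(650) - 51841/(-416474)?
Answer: 192039545033/416474 ≈ 4.6111e+5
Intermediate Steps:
E(y) = 1 (E(y) = (2*y)/((2*y)) = (2*y)*(1/(2*y)) = 1)
461108/E(650) - 51841/(-416474) = 461108/1 - 51841/(-416474) = 461108*1 - 51841*(-1/416474) = 461108 + 51841/416474 = 192039545033/416474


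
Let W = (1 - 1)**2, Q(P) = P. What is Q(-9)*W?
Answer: 0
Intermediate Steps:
W = 0 (W = 0**2 = 0)
Q(-9)*W = -9*0 = 0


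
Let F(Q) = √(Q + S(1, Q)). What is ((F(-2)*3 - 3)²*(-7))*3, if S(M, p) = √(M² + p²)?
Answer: -189*(1 - √(-2 + √5))² ≈ -49.959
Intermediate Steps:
F(Q) = √(Q + √(1 + Q²)) (F(Q) = √(Q + √(1² + Q²)) = √(Q + √(1 + Q²)))
((F(-2)*3 - 3)²*(-7))*3 = ((√(-2 + √(1 + (-2)²))*3 - 3)²*(-7))*3 = ((√(-2 + √(1 + 4))*3 - 3)²*(-7))*3 = ((√(-2 + √5)*3 - 3)²*(-7))*3 = ((3*√(-2 + √5) - 3)²*(-7))*3 = ((-3 + 3*√(-2 + √5))²*(-7))*3 = -7*(-3 + 3*√(-2 + √5))²*3 = -21*(-3 + 3*√(-2 + √5))²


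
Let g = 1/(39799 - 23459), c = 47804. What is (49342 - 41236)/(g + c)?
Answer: 132452040/781117361 ≈ 0.16957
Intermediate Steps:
g = 1/16340 ≈ 6.1200e-5
(49342 - 41236)/(g + c) = (49342 - 41236)/(1/16340 + 47804) = 8106/(781117361/16340) = 8106*(16340/781117361) = 132452040/781117361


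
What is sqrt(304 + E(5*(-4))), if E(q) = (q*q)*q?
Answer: 4*I*sqrt(481) ≈ 87.727*I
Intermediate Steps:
E(q) = q**3 (E(q) = q**2*q = q**3)
sqrt(304 + E(5*(-4))) = sqrt(304 + (5*(-4))**3) = sqrt(304 + (-20)**3) = sqrt(304 - 8000) = sqrt(-7696) = 4*I*sqrt(481)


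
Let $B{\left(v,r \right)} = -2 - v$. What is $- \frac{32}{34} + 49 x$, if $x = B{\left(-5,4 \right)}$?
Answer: $\frac{2483}{17} \approx 146.06$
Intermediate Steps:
$x = 3$ ($x = -2 - -5 = -2 + 5 = 3$)
$- \frac{32}{34} + 49 x = - \frac{32}{34} + 49 \cdot 3 = \left(-32\right) \frac{1}{34} + 147 = - \frac{16}{17} + 147 = \frac{2483}{17}$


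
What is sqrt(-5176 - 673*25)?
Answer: 7*I*sqrt(449) ≈ 148.33*I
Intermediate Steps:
sqrt(-5176 - 673*25) = sqrt(-5176 - 16825) = sqrt(-22001) = 7*I*sqrt(449)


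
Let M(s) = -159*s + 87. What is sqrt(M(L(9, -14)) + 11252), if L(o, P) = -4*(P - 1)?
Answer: sqrt(1799) ≈ 42.415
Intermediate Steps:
L(o, P) = 4 - 4*P (L(o, P) = -4*(-1 + P) = 4 - 4*P)
M(s) = 87 - 159*s
sqrt(M(L(9, -14)) + 11252) = sqrt((87 - 159*(4 - 4*(-14))) + 11252) = sqrt((87 - 159*(4 + 56)) + 11252) = sqrt((87 - 159*60) + 11252) = sqrt((87 - 9540) + 11252) = sqrt(-9453 + 11252) = sqrt(1799)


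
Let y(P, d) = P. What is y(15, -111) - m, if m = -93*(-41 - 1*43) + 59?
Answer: -7856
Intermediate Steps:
m = 7871 (m = -93*(-41 - 43) + 59 = -93*(-84) + 59 = 7812 + 59 = 7871)
y(15, -111) - m = 15 - 1*7871 = 15 - 7871 = -7856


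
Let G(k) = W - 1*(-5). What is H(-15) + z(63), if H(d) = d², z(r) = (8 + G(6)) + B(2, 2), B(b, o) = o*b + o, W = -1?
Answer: 243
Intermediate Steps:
G(k) = 4 (G(k) = -1 - 1*(-5) = -1 + 5 = 4)
B(b, o) = o + b*o (B(b, o) = b*o + o = o + b*o)
z(r) = 18 (z(r) = (8 + 4) + 2*(1 + 2) = 12 + 2*3 = 12 + 6 = 18)
H(-15) + z(63) = (-15)² + 18 = 225 + 18 = 243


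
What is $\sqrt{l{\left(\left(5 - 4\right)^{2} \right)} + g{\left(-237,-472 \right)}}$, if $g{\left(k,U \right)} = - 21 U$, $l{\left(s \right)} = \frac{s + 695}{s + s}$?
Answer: $6 \sqrt{285} \approx 101.29$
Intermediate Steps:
$l{\left(s \right)} = \frac{695 + s}{2 s}$
$\sqrt{l{\left(\left(5 - 4\right)^{2} \right)} + g{\left(-237,-472 \right)}} = \sqrt{\frac{695 + \left(5 - 4\right)^{2}}{2 \left(5 - 4\right)^{2}} - -9912} = \sqrt{\frac{695 + 1^{2}}{2 \cdot 1^{2}} + 9912} = \sqrt{\frac{695 + 1}{2 \cdot 1} + 9912} = \sqrt{\frac{1}{2} \cdot 1 \cdot 696 + 9912} = \sqrt{348 + 9912} = \sqrt{10260} = 6 \sqrt{285}$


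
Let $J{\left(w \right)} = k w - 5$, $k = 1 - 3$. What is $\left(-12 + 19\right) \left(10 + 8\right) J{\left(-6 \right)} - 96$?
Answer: $786$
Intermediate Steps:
$k = -2$ ($k = 1 - 3 = -2$)
$J{\left(w \right)} = -5 - 2 w$ ($J{\left(w \right)} = - 2 w - 5 = -5 - 2 w$)
$\left(-12 + 19\right) \left(10 + 8\right) J{\left(-6 \right)} - 96 = \left(-12 + 19\right) \left(10 + 8\right) \left(-5 - -12\right) - 96 = 7 \cdot 18 \left(-5 + 12\right) - 96 = 126 \cdot 7 - 96 = 882 - 96 = 786$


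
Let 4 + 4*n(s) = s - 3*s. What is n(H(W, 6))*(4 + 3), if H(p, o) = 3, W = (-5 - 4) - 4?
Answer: -35/2 ≈ -17.500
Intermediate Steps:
W = -13 (W = -9 - 4 = -13)
n(s) = -1 - s/2 (n(s) = -1 + (s - 3*s)/4 = -1 + (-2*s)/4 = -1 - s/2)
n(H(W, 6))*(4 + 3) = (-1 - ½*3)*(4 + 3) = (-1 - 3/2)*7 = -5/2*7 = -35/2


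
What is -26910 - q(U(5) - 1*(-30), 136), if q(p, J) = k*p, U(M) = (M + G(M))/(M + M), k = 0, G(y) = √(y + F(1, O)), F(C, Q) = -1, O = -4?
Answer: -26910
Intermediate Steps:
G(y) = √(-1 + y) (G(y) = √(y - 1) = √(-1 + y))
U(M) = (M + √(-1 + M))/(2*M) (U(M) = (M + √(-1 + M))/(M + M) = (M + √(-1 + M))/((2*M)) = (M + √(-1 + M))*(1/(2*M)) = (M + √(-1 + M))/(2*M))
q(p, J) = 0 (q(p, J) = 0*p = 0)
-26910 - q(U(5) - 1*(-30), 136) = -26910 - 1*0 = -26910 + 0 = -26910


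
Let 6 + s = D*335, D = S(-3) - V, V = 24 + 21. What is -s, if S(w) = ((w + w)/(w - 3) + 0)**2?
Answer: 14746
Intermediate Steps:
V = 45
S(w) = 4*w**2/(-3 + w)**2 (S(w) = ((2*w)/(-3 + w) + 0)**2 = (2*w/(-3 + w) + 0)**2 = (2*w/(-3 + w))**2 = 4*w**2/(-3 + w)**2)
D = -44 (D = 4*(-3)**2/(-3 - 3)**2 - 1*45 = 4*9/(-6)**2 - 45 = 4*9*(1/36) - 45 = 1 - 45 = -44)
s = -14746 (s = -6 - 44*335 = -6 - 14740 = -14746)
-s = -1*(-14746) = 14746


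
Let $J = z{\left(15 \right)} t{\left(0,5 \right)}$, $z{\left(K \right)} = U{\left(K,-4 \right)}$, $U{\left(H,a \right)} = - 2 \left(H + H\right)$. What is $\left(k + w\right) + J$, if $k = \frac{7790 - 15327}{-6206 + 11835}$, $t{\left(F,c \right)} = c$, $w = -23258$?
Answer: $- \frac{132615519}{5629} \approx -23559.0$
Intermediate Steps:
$U{\left(H,a \right)} = - 4 H$ ($U{\left(H,a \right)} = - 2 \cdot 2 H = - 4 H$)
$z{\left(K \right)} = - 4 K$
$J = -300$ ($J = \left(-4\right) 15 \cdot 5 = \left(-60\right) 5 = -300$)
$k = - \frac{7537}{5629} \approx -1.339$
$\left(k + w\right) + J = \left(- \frac{7537}{5629} - 23258\right) - 300 = - \frac{130926819}{5629} - 300 = - \frac{132615519}{5629}$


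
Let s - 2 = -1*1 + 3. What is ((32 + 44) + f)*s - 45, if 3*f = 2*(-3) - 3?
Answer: 247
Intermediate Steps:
f = -3 (f = (2*(-3) - 3)/3 = (-6 - 3)/3 = (⅓)*(-9) = -3)
s = 4 (s = 2 + (-1*1 + 3) = 2 + (-1 + 3) = 2 + 2 = 4)
((32 + 44) + f)*s - 45 = ((32 + 44) - 3)*4 - 45 = (76 - 3)*4 - 45 = 73*4 - 45 = 292 - 45 = 247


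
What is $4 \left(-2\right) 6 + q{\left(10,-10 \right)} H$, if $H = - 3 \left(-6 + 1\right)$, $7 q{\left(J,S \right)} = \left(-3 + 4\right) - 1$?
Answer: $-48$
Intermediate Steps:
$q{\left(J,S \right)} = 0$ ($q{\left(J,S \right)} = \frac{\left(-3 + 4\right) - 1}{7} = \frac{1 - 1}{7} = \frac{1}{7} \cdot 0 = 0$)
$H = 15$ ($H = \left(-3\right) \left(-5\right) = 15$)
$4 \left(-2\right) 6 + q{\left(10,-10 \right)} H = 4 \left(-2\right) 6 + 0 \cdot 15 = \left(-8\right) 6 + 0 = -48 + 0 = -48$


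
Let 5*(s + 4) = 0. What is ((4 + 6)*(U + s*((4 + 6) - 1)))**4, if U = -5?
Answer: 28257610000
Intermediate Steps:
s = -4 (s = -4 + (1/5)*0 = -4 + 0 = -4)
((4 + 6)*(U + s*((4 + 6) - 1)))**4 = ((4 + 6)*(-5 - 4*((4 + 6) - 1)))**4 = (10*(-5 - 4*(10 - 1)))**4 = (10*(-5 - 4*9))**4 = (10*(-5 - 36))**4 = (10*(-41))**4 = (-410)**4 = 28257610000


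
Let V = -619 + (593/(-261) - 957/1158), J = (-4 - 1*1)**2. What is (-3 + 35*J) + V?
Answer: 25176581/100746 ≈ 249.90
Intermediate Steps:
J = 25 (J = (-4 - 1)**2 = (-5)**2 = 25)
V = -62673931/100746 (V = -619 + (593*(-1/261) - 957*1/1158) = -619 + (-593/261 - 319/386) = -619 - 312157/100746 = -62673931/100746 ≈ -622.10)
(-3 + 35*J) + V = (-3 + 35*25) - 62673931/100746 = (-3 + 875) - 62673931/100746 = 872 - 62673931/100746 = 25176581/100746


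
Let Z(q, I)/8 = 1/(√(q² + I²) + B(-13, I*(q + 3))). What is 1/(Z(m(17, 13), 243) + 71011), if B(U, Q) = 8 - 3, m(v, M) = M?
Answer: 4203354083/298484373947409 - 8*√59218/298484373947409 ≈ 1.4082e-5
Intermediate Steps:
B(U, Q) = 5
Z(q, I) = 8/(5 + √(I² + q²)) (Z(q, I) = 8/(√(q² + I²) + 5) = 8/(√(I² + q²) + 5) = 8/(5 + √(I² + q²)))
1/(Z(m(17, 13), 243) + 71011) = 1/(8/(5 + √(243² + 13²)) + 71011) = 1/(8/(5 + √(59049 + 169)) + 71011) = 1/(8/(5 + √59218) + 71011) = 1/(71011 + 8/(5 + √59218))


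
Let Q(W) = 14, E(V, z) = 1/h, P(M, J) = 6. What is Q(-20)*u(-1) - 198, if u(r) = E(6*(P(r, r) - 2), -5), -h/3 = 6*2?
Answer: -3571/18 ≈ -198.39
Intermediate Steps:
h = -36 (h = -18*2 = -3*12 = -36)
E(V, z) = -1/36 (E(V, z) = 1/(-36) = -1/36)
u(r) = -1/36
Q(-20)*u(-1) - 198 = 14*(-1/36) - 198 = -7/18 - 198 = -3571/18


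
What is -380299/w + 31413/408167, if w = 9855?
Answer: -154915926818/4022485785 ≈ -38.513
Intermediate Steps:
-380299/w + 31413/408167 = -380299/9855 + 31413/408167 = -154915926818/4022485785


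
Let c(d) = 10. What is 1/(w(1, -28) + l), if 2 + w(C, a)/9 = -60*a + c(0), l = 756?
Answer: 1/15948 ≈ 6.2704e-5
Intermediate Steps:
w(C, a) = 72 - 540*a (w(C, a) = -18 + 9*(-60*a + 10) = -18 + 9*(10 - 60*a) = -18 + (90 - 540*a) = 72 - 540*a)
1/(w(1, -28) + l) = 1/((72 - 540*(-28)) + 756) = 1/((72 + 15120) + 756) = 1/(15192 + 756) = 1/15948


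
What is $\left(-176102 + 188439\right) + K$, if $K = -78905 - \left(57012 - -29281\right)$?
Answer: $-152861$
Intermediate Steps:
$K = -165198$ ($K = -78905 - \left(57012 + 29281\right) = -78905 - 86293 = -165198$)
$\left(-176102 + 188439\right) + K = \left(-176102 + 188439\right) - 165198 = 12337 - 165198 = -152861$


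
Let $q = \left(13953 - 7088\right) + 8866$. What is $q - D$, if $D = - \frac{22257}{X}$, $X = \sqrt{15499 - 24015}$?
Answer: $15731 - \frac{22257 i \sqrt{2129}}{4258} \approx 15731.0 - 241.18 i$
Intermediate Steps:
$X = 2 i \sqrt{2129}$ ($X = \sqrt{-8516} = 2 i \sqrt{2129} \approx 92.282 i$)
$D = \frac{22257 i \sqrt{2129}}{4258}$ ($D = - \frac{22257}{2 i \sqrt{2129}} = - 22257 \left(- \frac{i \sqrt{2129}}{4258}\right) = \frac{22257 i \sqrt{2129}}{4258} \approx 241.18 i$)
$q = 15731$ ($q = 6865 + 8866 = 15731$)
$q - D = 15731 - \frac{22257 i \sqrt{2129}}{4258}$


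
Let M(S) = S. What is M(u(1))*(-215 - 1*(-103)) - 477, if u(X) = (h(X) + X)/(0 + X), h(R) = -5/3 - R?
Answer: -871/3 ≈ -290.33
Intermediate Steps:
h(R) = -5/3 - R (h(R) = -5*1/3 - R = -5/3 - R)
u(X) = -5/(3*X) (u(X) = ((-5/3 - X) + X)/(0 + X) = -5/(3*X))
M(u(1))*(-215 - 1*(-103)) - 477 = (-5/3/1)*(-215 - 1*(-103)) - 477 = (-5/3*1)*(-215 + 103) - 477 = -5/3*(-112) - 477 = 560/3 - 477 = -871/3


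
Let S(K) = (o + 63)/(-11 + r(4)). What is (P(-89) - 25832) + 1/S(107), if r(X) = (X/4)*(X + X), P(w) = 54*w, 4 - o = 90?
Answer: -704671/23 ≈ -30638.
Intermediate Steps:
o = -86 (o = 4 - 1*90 = 4 - 90 = -86)
r(X) = X**2/2 (r(X) = (X*(1/4))*(2*X) = (X/4)*(2*X) = X**2/2)
S(K) = 23/3 (S(K) = (-86 + 63)/(-11 + (1/2)*4**2) = -23/(-11 + (1/2)*16) = -23/(-11 + 8) = -23/(-3) = -23*(-1/3) = 23/3)
(P(-89) - 25832) + 1/S(107) = (54*(-89) - 25832) + 1/(23/3) = (-4806 - 25832) + 3/23 = -30638 + 3/23 = -704671/23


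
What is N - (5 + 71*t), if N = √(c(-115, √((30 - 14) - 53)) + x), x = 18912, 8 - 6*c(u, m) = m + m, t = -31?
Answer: 2196 + √(170220 - 3*I*√37)/3 ≈ 2333.5 - 0.0073717*I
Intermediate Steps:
c(u, m) = 4/3 - m/3 (c(u, m) = 4/3 - (m + m)/6 = 4/3 - m/3)
N = √(56740/3 - I*√37/3) (N = √((4/3 - √((30 - 14) - 53)/3) + 18912) = √((4/3 - √(16 - 53)/3) + 18912) = √((4/3 - I*√37/3) + 18912) = √(56740/3 - I*√37/3) ≈ 137.53 - 0.0074*I)
N - (5 + 71*t) = √(170220 - 3*I*√37)/3 - (5 + 71*(-31)) = √(170220 - 3*I*√37)/3 - (5 - 2201) = √(170220 - 3*I*√37)/3 - 1*(-2196) = √(170220 - 3*I*√37)/3 + 2196 = 2196 + √(170220 - 3*I*√37)/3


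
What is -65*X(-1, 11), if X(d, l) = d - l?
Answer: 780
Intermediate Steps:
-65*X(-1, 11) = -65*(-1 - 1*11) = -65*(-1 - 11) = -65*(-12) = 780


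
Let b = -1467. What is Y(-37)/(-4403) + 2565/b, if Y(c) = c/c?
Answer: -1255018/717689 ≈ -1.7487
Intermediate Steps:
Y(c) = 1
Y(-37)/(-4403) + 2565/b = 1/(-4403) + 2565/(-1467) = 1*(-1/4403) + 2565*(-1/1467) = -1/4403 - 285/163 = -1255018/717689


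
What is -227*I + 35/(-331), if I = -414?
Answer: 31106683/331 ≈ 93978.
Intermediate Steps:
-227*I + 35/(-331) = -227*(-414) + 35/(-331) = 93978 + 35*(-1/331) = 93978 - 35/331 = 31106683/331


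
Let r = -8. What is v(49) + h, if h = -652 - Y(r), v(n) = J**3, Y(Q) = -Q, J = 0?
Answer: -660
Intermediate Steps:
v(n) = 0 (v(n) = 0**3 = 0)
h = -660 (h = -652 - (-1)*(-8) = -652 - 1*8 = -652 - 8 = -660)
v(49) + h = 0 - 660 = -660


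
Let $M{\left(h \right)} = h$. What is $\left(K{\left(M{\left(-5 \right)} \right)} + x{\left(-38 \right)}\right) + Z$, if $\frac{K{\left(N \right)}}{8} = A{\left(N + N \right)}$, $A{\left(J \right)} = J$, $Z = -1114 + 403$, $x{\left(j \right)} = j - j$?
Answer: $-791$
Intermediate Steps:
$x{\left(j \right)} = 0$
$Z = -711$
$K{\left(N \right)} = 16 N$ ($K{\left(N \right)} = 8 \left(N + N\right) = 8 \cdot 2 N = 16 N$)
$\left(K{\left(M{\left(-5 \right)} \right)} + x{\left(-38 \right)}\right) + Z = \left(16 \left(-5\right) + 0\right) - 711 = \left(-80 + 0\right) - 711 = -80 - 711 = -791$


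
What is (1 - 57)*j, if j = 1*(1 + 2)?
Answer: -168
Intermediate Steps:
j = 3 (j = 1*3 = 3)
(1 - 57)*j = (1 - 57)*3 = -56*3 = -168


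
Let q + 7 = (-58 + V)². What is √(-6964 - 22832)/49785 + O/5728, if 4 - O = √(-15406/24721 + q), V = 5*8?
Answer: 1/1432 - 13*√1144063159/141601888 + 2*I*√7449/49785 ≈ -0.0024069 + 0.0034672*I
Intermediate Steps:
V = 40
q = 317 (q = -7 + (-58 + 40)² = -7 + (-18)² = -7 + 324 = 317)
O = 4 - 13*√1144063159/24721 (O = 4 - √(-15406/24721 + 317) = 4 - √(7821151/24721) = 4 - 13*√1144063159/24721 ≈ -13.787)
√(-6964 - 22832)/49785 + O/5728 = √(-6964 - 22832)/49785 + (4 - 13*√1144063159/24721)/5728 = √(-29796)*(1/49785) + (4 - 13*√1144063159/24721)*(1/5728) = (2*I*√7449)*(1/49785) + (1/1432 - 13*√1144063159/141601888) = 2*I*√7449/49785 + (1/1432 - 13*√1144063159/141601888) = 1/1432 - 13*√1144063159/141601888 + 2*I*√7449/49785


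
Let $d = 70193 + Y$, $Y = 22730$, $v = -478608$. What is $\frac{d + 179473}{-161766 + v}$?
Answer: $- \frac{136198}{320187} \approx -0.42537$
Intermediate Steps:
$d = 92923$ ($d = 70193 + 22730 = 92923$)
$\frac{d + 179473}{-161766 + v} = \frac{92923 + 179473}{-161766 - 478608} = \frac{272396}{-640374} = 272396 \left(- \frac{1}{640374}\right) = - \frac{136198}{320187}$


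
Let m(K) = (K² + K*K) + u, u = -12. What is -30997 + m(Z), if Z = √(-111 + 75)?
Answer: -31081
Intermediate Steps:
Z = 6*I (Z = √(-36) = 6*I ≈ 6.0*I)
m(K) = -12 + 2*K² (m(K) = (K² + K*K) - 12 = (K² + K²) - 12 = 2*K² - 12 = -12 + 2*K²)
-30997 + m(Z) = -30997 + (-12 + 2*(6*I)²) = -30997 + (-12 + 2*(-36)) = -30997 + (-12 - 72) = -30997 - 84 = -31081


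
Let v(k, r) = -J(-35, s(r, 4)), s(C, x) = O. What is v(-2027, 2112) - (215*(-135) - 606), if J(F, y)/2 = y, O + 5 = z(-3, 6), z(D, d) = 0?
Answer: 29641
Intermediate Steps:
O = -5 (O = -5 + 0 = -5)
s(C, x) = -5
J(F, y) = 2*y
v(k, r) = 10 (v(k, r) = -2*(-5) = -1*(-10) = 10)
v(-2027, 2112) - (215*(-135) - 606) = 10 - (215*(-135) - 606) = 10 - (-29025 - 606) = 10 - 1*(-29631) = 10 + 29631 = 29641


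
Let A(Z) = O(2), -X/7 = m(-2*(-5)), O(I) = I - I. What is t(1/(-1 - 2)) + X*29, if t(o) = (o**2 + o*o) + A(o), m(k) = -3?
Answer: 5483/9 ≈ 609.22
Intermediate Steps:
O(I) = 0
X = 21 (X = -7*(-3) = 21)
A(Z) = 0
t(o) = 2*o**2 (t(o) = (o**2 + o*o) + 0 = (o**2 + o**2) + 0 = 2*o**2 + 0 = 2*o**2)
t(1/(-1 - 2)) + X*29 = 2*(1/(-1 - 2))**2 + 21*29 = 2*(1/(-3))**2 + 609 = 2*(-1/3)**2 + 609 = 2*(1/9) + 609 = 2/9 + 609 = 5483/9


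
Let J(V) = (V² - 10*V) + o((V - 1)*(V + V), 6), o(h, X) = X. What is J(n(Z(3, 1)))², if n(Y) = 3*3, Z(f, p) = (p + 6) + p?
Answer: 9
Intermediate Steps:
Z(f, p) = 6 + 2*p (Z(f, p) = (6 + p) + p = 6 + 2*p)
n(Y) = 9
J(V) = 6 + V² - 10*V (J(V) = (V² - 10*V) + 6 = 6 + V² - 10*V)
J(n(Z(3, 1)))² = (6 + 9² - 10*9)² = (6 + 81 - 90)² = (-3)² = 9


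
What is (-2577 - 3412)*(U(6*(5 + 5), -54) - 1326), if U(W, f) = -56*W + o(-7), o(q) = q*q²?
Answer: 30118681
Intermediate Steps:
o(q) = q³
U(W, f) = -343 - 56*W (U(W, f) = -56*W + (-7)³ = -56*W - 343 = -343 - 56*W)
(-2577 - 3412)*(U(6*(5 + 5), -54) - 1326) = (-2577 - 3412)*((-343 - 336*(5 + 5)) - 1326) = -5989*((-343 - 336*10) - 1326) = -5989*((-343 - 56*60) - 1326) = -5989*((-343 - 3360) - 1326) = -5989*(-3703 - 1326) = -5989*(-5029) = 30118681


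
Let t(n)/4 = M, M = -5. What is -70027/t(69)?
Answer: 70027/20 ≈ 3501.4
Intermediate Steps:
t(n) = -20 (t(n) = 4*(-5) = -20)
-70027/t(69) = -70027/(-20) = -70027*(-1/20) = 70027/20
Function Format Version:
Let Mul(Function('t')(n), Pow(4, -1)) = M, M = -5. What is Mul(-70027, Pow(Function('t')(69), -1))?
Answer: Rational(70027, 20) ≈ 3501.4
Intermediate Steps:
Function('t')(n) = -20 (Function('t')(n) = Mul(4, -5) = -20)
Mul(-70027, Pow(Function('t')(69), -1)) = Mul(-70027, Pow(-20, -1)) = Mul(-70027, Rational(-1, 20)) = Rational(70027, 20)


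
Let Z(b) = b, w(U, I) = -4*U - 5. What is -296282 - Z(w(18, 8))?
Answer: -296205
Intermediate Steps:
w(U, I) = -5 - 4*U
-296282 - Z(w(18, 8)) = -296282 - (-5 - 4*18) = -296282 - (-5 - 72) = -296282 - 1*(-77) = -296282 + 77 = -296205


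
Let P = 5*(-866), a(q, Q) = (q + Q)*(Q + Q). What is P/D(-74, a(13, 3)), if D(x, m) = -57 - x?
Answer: -4330/17 ≈ -254.71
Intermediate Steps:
a(q, Q) = 2*Q*(Q + q) (a(q, Q) = (Q + q)*(2*Q) = 2*Q*(Q + q))
P = -4330
P/D(-74, a(13, 3)) = -4330/(-57 - 1*(-74)) = -4330/(-57 + 74) = -4330/17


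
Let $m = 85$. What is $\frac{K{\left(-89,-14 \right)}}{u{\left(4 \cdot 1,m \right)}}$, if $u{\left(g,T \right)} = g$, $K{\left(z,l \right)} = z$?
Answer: $- \frac{89}{4} \approx -22.25$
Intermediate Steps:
$\frac{K{\left(-89,-14 \right)}}{u{\left(4 \cdot 1,m \right)}} = - \frac{89}{4 \cdot 1} = - \frac{89}{4}$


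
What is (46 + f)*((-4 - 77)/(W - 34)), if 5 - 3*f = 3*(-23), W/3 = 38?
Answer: -1431/20 ≈ -71.550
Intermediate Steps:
W = 114 (W = 3*38 = 114)
f = 74/3 (f = 5/3 - (-23) = 5/3 - ⅓*(-69) = 5/3 + 23 = 74/3 ≈ 24.667)
(46 + f)*((-4 - 77)/(W - 34)) = (46 + 74/3)*((-4 - 77)/(114 - 34)) = 212*(-81/80)/3 = 212*(-81*1/80)/3 = (212/3)*(-81/80) = -1431/20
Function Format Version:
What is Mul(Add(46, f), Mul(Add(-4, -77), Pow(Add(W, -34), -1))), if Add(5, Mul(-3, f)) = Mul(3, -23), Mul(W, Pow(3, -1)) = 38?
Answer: Rational(-1431, 20) ≈ -71.550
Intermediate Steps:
W = 114 (W = Mul(3, 38) = 114)
f = Rational(74, 3) (f = Add(Rational(5, 3), Mul(Rational(-1, 3), Mul(3, -23))) = Add(Rational(5, 3), Mul(Rational(-1, 3), -69)) = Add(Rational(5, 3), 23) = Rational(74, 3) ≈ 24.667)
Mul(Add(46, f), Mul(Add(-4, -77), Pow(Add(W, -34), -1))) = Mul(Add(46, Rational(74, 3)), Mul(Add(-4, -77), Pow(Add(114, -34), -1))) = Mul(Rational(212, 3), Mul(-81, Pow(80, -1))) = Mul(Rational(212, 3), Mul(-81, Rational(1, 80))) = Mul(Rational(212, 3), Rational(-81, 80)) = Rational(-1431, 20)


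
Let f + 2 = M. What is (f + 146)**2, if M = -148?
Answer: 16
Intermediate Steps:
f = -150 (f = -2 - 148 = -150)
(f + 146)**2 = (-150 + 146)**2 = (-4)**2 = 16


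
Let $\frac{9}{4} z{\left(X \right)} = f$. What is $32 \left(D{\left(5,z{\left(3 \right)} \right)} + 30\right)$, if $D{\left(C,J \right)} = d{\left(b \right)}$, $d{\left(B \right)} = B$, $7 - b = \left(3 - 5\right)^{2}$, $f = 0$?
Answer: $1056$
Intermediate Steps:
$b = 3$ ($b = 7 - \left(3 - 5\right)^{2} = 7 - \left(-2\right)^{2} = 7 - 4 = 3$)
$z{\left(X \right)} = 0$ ($z{\left(X \right)} = \frac{4}{9} \cdot 0 = 0$)
$D{\left(C,J \right)} = 3$
$32 \left(D{\left(5,z{\left(3 \right)} \right)} + 30\right) = 32 \left(3 + 30\right) = 32 \cdot 33 = 1056$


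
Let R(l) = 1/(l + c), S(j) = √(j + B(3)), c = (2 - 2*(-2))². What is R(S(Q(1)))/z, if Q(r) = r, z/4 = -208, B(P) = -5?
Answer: -9/270400 + I/540800 ≈ -3.3284e-5 + 1.8491e-6*I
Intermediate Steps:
z = -832 (z = 4*(-208) = -832)
c = 36 (c = (2 + 4)² = 6² = 36)
S(j) = √(-5 + j) (S(j) = √(j - 5) = √(-5 + j))
R(l) = 1/(36 + l) (R(l) = 1/(l + 36) = 1/(36 + l))
R(S(Q(1)))/z = 1/((36 + √(-5 + 1))*(-832)) = -1/832/(36 + √(-4)) = -1/832/(36 + 2*I) = ((36 - 2*I)/1300)*(-1/832) = -(36 - 2*I)/1081600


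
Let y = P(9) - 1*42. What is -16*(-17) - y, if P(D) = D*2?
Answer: 296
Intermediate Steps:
P(D) = 2*D
y = -24 (y = 2*9 - 1*42 = 18 - 42 = -24)
-16*(-17) - y = -16*(-17) - 1*(-24) = 272 + 24 = 296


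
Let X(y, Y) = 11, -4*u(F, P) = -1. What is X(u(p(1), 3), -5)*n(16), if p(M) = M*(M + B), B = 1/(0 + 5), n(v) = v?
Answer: 176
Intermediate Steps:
B = ⅕ (B = 1/5 = ⅕ ≈ 0.20000)
p(M) = M*(⅕ + M) (p(M) = M*(M + ⅕) = M*(⅕ + M))
u(F, P) = ¼ (u(F, P) = -¼*(-1) = ¼)
X(u(p(1), 3), -5)*n(16) = 11*16 = 176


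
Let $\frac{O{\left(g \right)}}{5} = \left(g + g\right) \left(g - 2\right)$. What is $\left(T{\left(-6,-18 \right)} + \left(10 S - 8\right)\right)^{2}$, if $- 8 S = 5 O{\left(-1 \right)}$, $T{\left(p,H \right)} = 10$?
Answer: $\frac{137641}{4} \approx 34410.0$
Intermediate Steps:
$O{\left(g \right)} = 10 g \left(-2 + g\right)$ ($O{\left(g \right)} = 5 \left(g + g\right) \left(g - 2\right) = 5 \cdot 2 g \left(-2 + g\right) = 10 g \left(-2 + g\right)$)
$S = - \frac{75}{4}$ ($S = - \frac{5 \cdot 10 \left(-1\right) \left(-2 - 1\right)}{8} = - \frac{5 \cdot 10 \left(-1\right) \left(-3\right)}{8} = - \frac{5 \cdot 30}{8} = \left(- \frac{1}{8}\right) 150 = - \frac{75}{4} \approx -18.75$)
$\left(T{\left(-6,-18 \right)} + \left(10 S - 8\right)\right)^{2} = \left(10 + \left(10 \left(- \frac{75}{4}\right) - 8\right)\right)^{2} = \left(10 - \frac{391}{2}\right)^{2} = \left(- \frac{371}{2}\right)^{2} = \frac{137641}{4}$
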